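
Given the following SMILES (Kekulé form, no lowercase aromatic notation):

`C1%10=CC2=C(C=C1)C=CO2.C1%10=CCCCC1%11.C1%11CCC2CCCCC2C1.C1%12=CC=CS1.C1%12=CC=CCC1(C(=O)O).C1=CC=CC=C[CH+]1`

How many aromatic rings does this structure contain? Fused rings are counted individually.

The SMILES encodes a six-membered carbon ring with three alternating C=C double bonds, fused to a five-membered ring containing one oxygen and two C=C double bonds; a six-membered carbon ring with one C=C double bond; two fused six-membered saturated carbon rings; a five-membered ring of four carbons and one sulfur, with two C=C double bonds; a six-membered carbon ring with two conjugated C=C double bonds and two sp³ carbons; a seven-membered all-carbon ring bearing a positive charge on one carbon, with three C=C double bonds.
The fused 6/5-membered bicyclic (with one oxygen) is a single π system with 9 sp² atoms and 10 π electrons from ring double bonds plus a heteroatom lone pair. 10 = 4(2)+2, so the system is aromatic and both rings count as aromatic (benzofuran).
The 6-membered ring has four sp³ carbons, so it is not fully conjugated — not aromatic (cyclohexene).
The second 6-membered ring has only sp³ atoms, so it is not fully conjugated — not aromatic (cyclohexane ring).
The third 6-membered ring has only sp³ atoms, so it is not fully conjugated — not aromatic (cyclohexane ring).
The 5-membered ring with one sulfur is fully conjugated (every ring atom contributes a p orbital); 2 ring double bonds (4 π electrons) plus a heteroatom lone pair (2) give 6 π electrons. Since 6 = 4n+2 (n=1), it is aromatic (thiophene).
The fourth 6-membered ring has two sp³ carbons, so it is not fully conjugated — not aromatic (1,3-cyclohexadiene).
The 7-membered ring has a continuous p-orbital overlap around the ring; 3 ring double bonds (6 π electrons) plus the carbocation's empty p orbital (0, but keeps the ring conjugated) give 6 π electrons. That satisfies 4n+2 with n=1, so it is aromatic (tropylium cation).
4 of the 8 rings are aromatic. Total: 4.

4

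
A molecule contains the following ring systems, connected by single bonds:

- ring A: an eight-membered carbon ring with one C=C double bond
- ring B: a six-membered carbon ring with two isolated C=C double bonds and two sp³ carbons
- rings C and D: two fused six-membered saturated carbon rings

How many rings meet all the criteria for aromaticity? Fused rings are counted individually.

0

Ring A has six sp³ carbons, so it is not fully conjugated — not aromatic (cyclooctene).
Ring B has two sp³ carbons, so it is not fully conjugated — not aromatic (1,4-cyclohexadiene).
Ring C has only sp³ atoms, so it is not fully conjugated — not aromatic (cyclohexane ring).
Ring D has only sp³ atoms, so it is not fully conjugated — not aromatic (cyclohexane ring).
No ring is aromatic. Total: 0.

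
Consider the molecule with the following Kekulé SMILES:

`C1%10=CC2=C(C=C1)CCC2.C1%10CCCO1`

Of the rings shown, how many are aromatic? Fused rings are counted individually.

The SMILES encodes a six-membered carbon ring with three alternating C=C double bonds, fused to a saturated five-membered carbon ring; a five-membered saturated ring of four carbons and one oxygen.
The 6-membered ring is fully conjugated (every ring atom contributes a p orbital); 3 ring double bonds give 6 π electrons. 6 = 4(1)+2, so it is aromatic (benzene ring).
The 5-membered ring has three sp³ carbons, so it is not fully conjugated — not aromatic (cyclopentane ring).
The 5-membered ring with one oxygen has only sp³ atoms, so it is not fully conjugated — not aromatic (tetrahydrofuran).
1 of the 3 rings is aromatic. Total: 1.

1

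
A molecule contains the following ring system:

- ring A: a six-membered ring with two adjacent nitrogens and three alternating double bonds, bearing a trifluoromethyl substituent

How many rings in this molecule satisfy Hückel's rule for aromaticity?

Ring A is planar and fully conjugated; 3 ring double bonds give 6 π electrons. Since 6 = 4n+2 (n=1), ring A is aromatic (pyridazine).

1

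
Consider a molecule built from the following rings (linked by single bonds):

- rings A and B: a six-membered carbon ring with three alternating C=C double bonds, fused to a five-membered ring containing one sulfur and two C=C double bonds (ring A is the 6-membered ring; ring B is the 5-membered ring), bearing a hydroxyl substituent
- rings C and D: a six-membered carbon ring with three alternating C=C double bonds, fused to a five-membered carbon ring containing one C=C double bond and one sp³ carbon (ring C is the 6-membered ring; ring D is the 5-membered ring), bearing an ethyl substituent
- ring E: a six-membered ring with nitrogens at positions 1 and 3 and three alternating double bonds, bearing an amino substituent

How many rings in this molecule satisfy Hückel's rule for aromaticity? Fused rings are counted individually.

4

Rings A and B form a fused bicyclic system (with one sulfur) with 9 sp² atoms and 10 π electrons from ring double bonds plus a heteroatom lone pair. 10 = 4(2)+2, so the system is aromatic and both rings count as aromatic (benzothiophene).
Ring C is planar and fully conjugated; 3 ring double bonds give 6 π electrons. That satisfies 4n+2 with n=1, so ring C is aromatic (benzene ring).
Ring D has one sp³ carbon, so it is not fully conjugated — not aromatic (cyclopentene ring).
Ring E has a continuous p-orbital overlap around the ring; 3 ring double bonds give 6 π electrons. 6 = 4(1)+2, so ring E is aromatic (pyrimidine).
Aromatic: A, B, C, E. Total: 4.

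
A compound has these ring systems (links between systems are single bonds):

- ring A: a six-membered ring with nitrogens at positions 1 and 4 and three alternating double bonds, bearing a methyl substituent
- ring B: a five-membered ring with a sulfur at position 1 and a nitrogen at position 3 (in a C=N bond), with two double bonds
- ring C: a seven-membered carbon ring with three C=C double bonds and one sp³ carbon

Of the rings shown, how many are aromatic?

2

Ring A is planar and fully conjugated; 3 ring double bonds give 6 π electrons. 6 = 4(1)+2, so ring A is aromatic (pyrazine).
Ring B is planar and fully conjugated; 2 ring double bonds (4 π electrons) plus a heteroatom lone pair (2) give 6 π electrons. That satisfies 4n+2 with n=1, so ring B is aromatic (thiazole).
Ring C has one sp³ carbon, so it is not fully conjugated — not aromatic (cycloheptatriene).
Aromatic: A, B. Total: 2.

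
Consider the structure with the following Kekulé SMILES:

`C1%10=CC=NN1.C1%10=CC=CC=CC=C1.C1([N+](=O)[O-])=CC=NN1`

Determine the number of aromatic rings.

2

The SMILES encodes a five-membered ring with two adjacent nitrogens (one bearing H, one in a double bond) and two double bonds; an eight-membered carbon ring with four alternating C=C double bonds; a five-membered ring with two adjacent nitrogens (one bearing H, one in a double bond) and two double bonds.
The 5-membered ring with two adjacent nitrogens (one N–H, one =N–) has a continuous p-orbital overlap around the ring; 2 ring double bonds (4 π electrons) plus a heteroatom lone pair (2) give 6 π electrons. That satisfies 4n+2 with n=1, so it is aromatic (pyrazole).
The 8-membered ring has only sp² ring atoms; a planar conformation would have a fully conjugated π system of 8 electrons. But 8 = 4(2), which is 4n not 4n+2, so it is not aromatic (cyclooctatetraene) — cyclooctatetraene distorts into a non-planar tub to avoid antiaromaticity.
The second 5-membered ring with two adjacent nitrogens (one N–H, one =N–) is planar and fully conjugated; 2 ring double bonds (4 π electrons) plus a heteroatom lone pair (2) give 6 π electrons. That satisfies 4n+2 with n=1, so it is aromatic (pyrazole).
2 of the 3 rings are aromatic. Total: 2.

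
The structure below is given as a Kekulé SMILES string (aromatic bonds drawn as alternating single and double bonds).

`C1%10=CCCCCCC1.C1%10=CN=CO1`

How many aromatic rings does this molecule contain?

The SMILES encodes an eight-membered carbon ring with one C=C double bond; a five-membered ring with an oxygen at position 1 and a nitrogen at position 3 (in a C=N bond), with two double bonds.
The 8-membered ring has six sp³ carbons, so it is not fully conjugated — not aromatic (cyclooctene).
The 5-membered ring with one oxygen and one =N– has a continuous p-orbital overlap around the ring; 2 ring double bonds (4 π electrons) plus a heteroatom lone pair (2) give 6 π electrons. Since 6 = 4n+2 (n=1), it is aromatic (oxazole).
1 of the 2 rings is aromatic. Total: 1.

1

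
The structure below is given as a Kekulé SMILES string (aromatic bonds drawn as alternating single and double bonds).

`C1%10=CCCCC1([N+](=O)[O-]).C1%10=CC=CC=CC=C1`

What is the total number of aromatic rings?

The SMILES encodes a six-membered carbon ring with one C=C double bond; an eight-membered carbon ring with four alternating C=C double bonds.
The 6-membered ring has four sp³ carbons, so it is not fully conjugated — not aromatic (cyclohexene).
The 8-membered ring has only sp² ring atoms; a planar conformation would have a fully conjugated π system of 8 electrons. But 8 = 4(2), which is 4n not 4n+2, so it is not aromatic (cyclooctatetraene) — cyclooctatetraene distorts into a non-planar tub to avoid antiaromaticity.
None of the rings are aromatic. Total: 0.

0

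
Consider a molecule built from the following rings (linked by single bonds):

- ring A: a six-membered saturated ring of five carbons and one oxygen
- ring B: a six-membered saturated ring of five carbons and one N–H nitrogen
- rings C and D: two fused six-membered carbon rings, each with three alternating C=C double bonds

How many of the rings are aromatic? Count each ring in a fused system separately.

Ring A has only sp³ atoms, so it is not fully conjugated — not aromatic (tetrahydropyran).
Ring B has only sp³ atoms, so it is not fully conjugated — not aromatic (piperidine).
Rings C and D form a fused bicyclic system with 10 sp² atoms and 10 π electrons from ring double bonds. 10 = 4(2)+2, so the system is aromatic and both rings count as aromatic (naphthalene).
Aromatic: C, D. Total: 2.

2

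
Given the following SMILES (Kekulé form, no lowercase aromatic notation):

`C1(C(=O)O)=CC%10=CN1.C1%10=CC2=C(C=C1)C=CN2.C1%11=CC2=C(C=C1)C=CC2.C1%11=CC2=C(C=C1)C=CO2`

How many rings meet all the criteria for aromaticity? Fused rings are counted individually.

The SMILES encodes a five-membered ring of four carbons and one nitrogen bearing a hydrogen, with two C=C double bonds; a six-membered carbon ring with three alternating C=C double bonds, fused to a five-membered ring containing one N–H nitrogen and two C=C double bonds; a six-membered carbon ring with three alternating C=C double bonds, fused to a five-membered carbon ring containing one C=C double bond and one sp³ carbon; a six-membered carbon ring with three alternating C=C double bonds, fused to a five-membered ring containing one oxygen and two C=C double bonds.
The 5-membered ring with one N–H is fully conjugated (every ring atom contributes a p orbital); 2 ring double bonds (4 π electrons) plus a heteroatom lone pair (2) give 6 π electrons. That satisfies 4n+2 with n=1, so it is aromatic (pyrrole).
The fused 6/5-membered bicyclic (with one N–H) is a single π system with 9 sp² atoms and 10 π electrons from ring double bonds plus a heteroatom lone pair. 10 = 4(2)+2, so the system is aromatic and both rings count as aromatic (indole).
The 6-membered ring has a continuous p-orbital overlap around the ring; 3 ring double bonds give 6 π electrons. 6 = 4(1)+2, so it is aromatic (benzene ring).
The 5-membered ring has one sp³ carbon, so it is not fully conjugated — not aromatic (cyclopentene ring).
The fused 6/5-membered bicyclic (with one oxygen) is a single π system with 9 sp² atoms and 10 π electrons from ring double bonds plus a heteroatom lone pair. 10 = 4(2)+2, so the system is aromatic and both rings count as aromatic (benzofuran).
6 of the 7 rings are aromatic. Total: 6.

6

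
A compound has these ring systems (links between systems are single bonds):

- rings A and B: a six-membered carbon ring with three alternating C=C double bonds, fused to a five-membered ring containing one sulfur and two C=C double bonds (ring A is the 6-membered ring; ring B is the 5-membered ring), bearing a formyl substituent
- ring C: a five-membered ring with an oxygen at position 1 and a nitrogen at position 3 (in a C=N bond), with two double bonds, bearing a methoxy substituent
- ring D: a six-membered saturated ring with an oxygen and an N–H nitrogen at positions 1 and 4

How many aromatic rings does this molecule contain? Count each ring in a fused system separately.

3

Rings A and B form a fused bicyclic system (with one sulfur) with 9 sp² atoms and 10 π electrons from ring double bonds plus a heteroatom lone pair. 10 = 4(2)+2, so the system is aromatic and both rings count as aromatic (benzothiophene).
Ring C has a continuous p-orbital overlap around the ring; 2 ring double bonds (4 π electrons) plus a heteroatom lone pair (2) give 6 π electrons. Since 6 = 4n+2 (n=1), ring C is aromatic (oxazole).
Ring D has only sp³ atoms, so it is not fully conjugated — not aromatic (morpholine).
Aromatic: A, B, C. Total: 3.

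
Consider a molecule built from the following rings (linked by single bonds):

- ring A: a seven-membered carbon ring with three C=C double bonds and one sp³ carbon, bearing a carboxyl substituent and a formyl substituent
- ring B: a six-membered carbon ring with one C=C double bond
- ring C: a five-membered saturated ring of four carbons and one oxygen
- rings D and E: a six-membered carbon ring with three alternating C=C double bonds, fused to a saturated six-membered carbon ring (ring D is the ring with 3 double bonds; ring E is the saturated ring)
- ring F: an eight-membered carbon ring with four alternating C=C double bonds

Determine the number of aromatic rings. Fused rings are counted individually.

Ring A has one sp³ carbon, so it is not fully conjugated — not aromatic (cycloheptatriene).
Ring B has four sp³ carbons, so it is not fully conjugated — not aromatic (cyclohexene).
Ring C has only sp³ atoms, so it is not fully conjugated — not aromatic (tetrahydrofuran).
Ring D is planar and fully conjugated; 3 ring double bonds give 6 π electrons. 6 = 4(1)+2, so ring D is aromatic (benzene ring).
Ring E has four sp³ carbons, so it is not fully conjugated — not aromatic (cyclohexane ring).
Ring F has only sp² ring atoms; a planar conformation would have a fully conjugated π system of 8 electrons. But 8 = 4(2), which is 4n not 4n+2, so ring F is not aromatic (cyclooctatetraene) — cyclooctatetraene distorts into a non-planar tub to avoid antiaromaticity.
Aromatic: D. Total: 1.

1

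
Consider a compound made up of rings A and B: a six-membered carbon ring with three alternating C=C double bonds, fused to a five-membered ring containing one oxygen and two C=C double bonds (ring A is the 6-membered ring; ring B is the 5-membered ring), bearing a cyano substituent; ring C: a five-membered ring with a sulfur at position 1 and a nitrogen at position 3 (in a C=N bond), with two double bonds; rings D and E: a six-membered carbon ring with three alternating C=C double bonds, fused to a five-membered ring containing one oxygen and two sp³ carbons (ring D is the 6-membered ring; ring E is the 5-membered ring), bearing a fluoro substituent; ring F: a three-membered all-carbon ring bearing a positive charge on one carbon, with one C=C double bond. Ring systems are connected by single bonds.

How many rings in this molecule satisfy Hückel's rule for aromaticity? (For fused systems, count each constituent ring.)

Rings A and B form a fused bicyclic system (with one oxygen) with 9 sp² atoms and 10 π electrons from ring double bonds plus a heteroatom lone pair. 10 = 4(2)+2, so the system is aromatic and both rings count as aromatic (benzofuran).
Ring C is fully conjugated (every ring atom contributes a p orbital); 2 ring double bonds (4 π electrons) plus a heteroatom lone pair (2) give 6 π electrons. That satisfies 4n+2 with n=1, so ring C is aromatic (thiazole).
Ring D is fully conjugated (every ring atom contributes a p orbital); 3 ring double bonds give 6 π electrons. That satisfies 4n+2 with n=1, so ring D is aromatic (benzene ring).
Ring E has two sp³ carbons, so it is not fully conjugated — not aromatic (oxolane ring).
Ring F is fully conjugated (every ring atom contributes a p orbital); 1 ring double bond (2 π electrons) plus the carbocation's empty p orbital (0, but keeps the ring conjugated) give 2 π electrons. That satisfies 4n+2 with n=0, so ring F is aromatic (cyclopropenyl cation).
Aromatic: A, B, C, D, F. Total: 5.

5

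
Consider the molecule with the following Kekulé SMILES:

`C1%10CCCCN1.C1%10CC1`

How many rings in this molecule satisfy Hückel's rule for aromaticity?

The SMILES encodes a six-membered saturated ring of five carbons and one N–H nitrogen; a three-membered saturated carbon ring.
The 6-membered ring with one N–H has only sp³ atoms, so it is not fully conjugated — not aromatic (piperidine).
The 3-membered ring has only sp³ atoms, so it is not fully conjugated — not aromatic (cyclopropane).
None of the rings are aromatic. Total: 0.

0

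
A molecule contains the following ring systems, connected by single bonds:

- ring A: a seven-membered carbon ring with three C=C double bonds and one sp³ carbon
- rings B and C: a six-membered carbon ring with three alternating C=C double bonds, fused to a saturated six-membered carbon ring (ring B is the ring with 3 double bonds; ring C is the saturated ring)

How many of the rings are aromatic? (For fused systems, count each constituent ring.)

1

Ring A has one sp³ carbon, so it is not fully conjugated — not aromatic (cycloheptatriene).
Ring B is planar and fully conjugated; 3 ring double bonds give 6 π electrons. Since 6 = 4n+2 (n=1), ring B is aromatic (benzene ring).
Ring C has four sp³ carbons, so it is not fully conjugated — not aromatic (cyclohexane ring).
Aromatic: B. Total: 1.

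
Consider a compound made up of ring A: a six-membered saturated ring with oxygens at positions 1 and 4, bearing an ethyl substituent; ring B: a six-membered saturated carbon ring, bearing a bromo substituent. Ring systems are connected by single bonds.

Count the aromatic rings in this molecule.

Ring A has only sp³ atoms, so it is not fully conjugated — not aromatic (1,4-dioxane).
Ring B has only sp³ atoms, so it is not fully conjugated — not aromatic (cyclohexane).
No ring is aromatic. Total: 0.

0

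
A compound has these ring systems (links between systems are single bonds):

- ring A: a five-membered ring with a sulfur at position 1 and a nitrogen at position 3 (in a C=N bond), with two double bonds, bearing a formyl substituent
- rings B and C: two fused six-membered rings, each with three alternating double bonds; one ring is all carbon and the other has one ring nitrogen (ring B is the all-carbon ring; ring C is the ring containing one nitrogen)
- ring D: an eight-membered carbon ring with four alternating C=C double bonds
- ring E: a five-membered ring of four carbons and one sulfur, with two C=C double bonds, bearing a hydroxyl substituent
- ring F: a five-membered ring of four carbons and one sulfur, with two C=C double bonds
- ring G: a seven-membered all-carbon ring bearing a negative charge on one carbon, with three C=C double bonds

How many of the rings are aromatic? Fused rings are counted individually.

Ring A is fully conjugated (every ring atom contributes a p orbital); 2 ring double bonds (4 π electrons) plus a heteroatom lone pair (2) give 6 π electrons. Since 6 = 4n+2 (n=1), ring A is aromatic (thiazole).
Rings B and C form a fused bicyclic system (with one nitrogen) with 10 sp² atoms and 10 π electrons from ring double bonds. 10 = 4(2)+2, so the system is aromatic and both rings count as aromatic (quinoline).
Ring D has only sp² ring atoms; a planar conformation would have a fully conjugated π system of 8 electrons. But 8 = 4(2), which is 4n not 4n+2, so ring D is not aromatic (cyclooctatetraene) — cyclooctatetraene distorts into a non-planar tub to avoid antiaromaticity.
Ring E has a continuous p-orbital overlap around the ring; 2 ring double bonds (4 π electrons) plus a heteroatom lone pair (2) give 6 π electrons. 6 = 4(1)+2, so ring E is aromatic (thiophene).
Ring F is fully conjugated (every ring atom contributes a p orbital); 2 ring double bonds (4 π electrons) plus a heteroatom lone pair (2) give 6 π electrons. That satisfies 4n+2 with n=1, so ring F is aromatic (thiophene).
Ring G has only sp² ring atoms; a planar conformation would have a fully conjugated π system of 8 electrons. But 8 = 4(2), which is 4n not 4n+2, so ring G is not aromatic (cycloheptatrienyl anion).
Aromatic: A, B, C, E, F. Total: 5.

5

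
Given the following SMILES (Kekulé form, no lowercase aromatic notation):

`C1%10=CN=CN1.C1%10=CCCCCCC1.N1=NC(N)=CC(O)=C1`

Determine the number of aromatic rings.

The SMILES encodes a five-membered ring with nitrogens at positions 1 and 3 (one bearing H, one in a C=N bond) and two double bonds; an eight-membered carbon ring with one C=C double bond; a six-membered ring with two adjacent nitrogens and three alternating double bonds.
The 5-membered ring with two nitrogens (one N–H, one =N–) is fully conjugated (every ring atom contributes a p orbital); 2 ring double bonds (4 π electrons) plus a heteroatom lone pair (2) give 6 π electrons. Since 6 = 4n+2 (n=1), it is aromatic (imidazole).
The 8-membered ring has six sp³ carbons, so it is not fully conjugated — not aromatic (cyclooctene).
The 6-membered ring with two nitrogens (1,2) is fully conjugated (every ring atom contributes a p orbital); 3 ring double bonds give 6 π electrons. 6 = 4(1)+2, so it is aromatic (pyridazine).
2 of the 3 rings are aromatic. Total: 2.

2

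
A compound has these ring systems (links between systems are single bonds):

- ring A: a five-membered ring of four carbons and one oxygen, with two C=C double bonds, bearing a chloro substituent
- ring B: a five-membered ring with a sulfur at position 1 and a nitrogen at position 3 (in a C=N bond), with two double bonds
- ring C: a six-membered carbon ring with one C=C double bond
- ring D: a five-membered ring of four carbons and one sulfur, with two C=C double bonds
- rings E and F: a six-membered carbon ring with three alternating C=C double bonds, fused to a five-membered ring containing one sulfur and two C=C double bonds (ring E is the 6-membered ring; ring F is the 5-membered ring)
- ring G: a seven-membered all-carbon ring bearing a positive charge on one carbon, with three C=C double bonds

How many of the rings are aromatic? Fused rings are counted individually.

6

Ring A is planar and fully conjugated; 2 ring double bonds (4 π electrons) plus a heteroatom lone pair (2) give 6 π electrons. Since 6 = 4n+2 (n=1), ring A is aromatic (furan).
Ring B is fully conjugated (every ring atom contributes a p orbital); 2 ring double bonds (4 π electrons) plus a heteroatom lone pair (2) give 6 π electrons. That satisfies 4n+2 with n=1, so ring B is aromatic (thiazole).
Ring C has four sp³ carbons, so it is not fully conjugated — not aromatic (cyclohexene).
Ring D has a continuous p-orbital overlap around the ring; 2 ring double bonds (4 π electrons) plus a heteroatom lone pair (2) give 6 π electrons. Since 6 = 4n+2 (n=1), ring D is aromatic (thiophene).
Rings E and F form a fused bicyclic system (with one sulfur) with 9 sp² atoms and 10 π electrons from ring double bonds plus a heteroatom lone pair. 10 = 4(2)+2, so the system is aromatic and both rings count as aromatic (benzothiophene).
Ring G is planar and fully conjugated; 3 ring double bonds (6 π electrons) plus the carbocation's empty p orbital (0, but keeps the ring conjugated) give 6 π electrons. 6 = 4(1)+2, so ring G is aromatic (tropylium cation).
Aromatic: A, B, D, E, F, G. Total: 6.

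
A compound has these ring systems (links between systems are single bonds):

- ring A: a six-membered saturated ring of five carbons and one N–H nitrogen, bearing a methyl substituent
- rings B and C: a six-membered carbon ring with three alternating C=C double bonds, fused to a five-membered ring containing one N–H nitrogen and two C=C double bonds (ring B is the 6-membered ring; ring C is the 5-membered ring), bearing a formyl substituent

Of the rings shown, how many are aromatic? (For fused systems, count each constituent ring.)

2

Ring A has only sp³ atoms, so it is not fully conjugated — not aromatic (piperidine).
Rings B and C form a fused bicyclic system (with one N–H) with 9 sp² atoms and 10 π electrons from ring double bonds plus a heteroatom lone pair. 10 = 4(2)+2, so the system is aromatic and both rings count as aromatic (indole).
Aromatic: B, C. Total: 2.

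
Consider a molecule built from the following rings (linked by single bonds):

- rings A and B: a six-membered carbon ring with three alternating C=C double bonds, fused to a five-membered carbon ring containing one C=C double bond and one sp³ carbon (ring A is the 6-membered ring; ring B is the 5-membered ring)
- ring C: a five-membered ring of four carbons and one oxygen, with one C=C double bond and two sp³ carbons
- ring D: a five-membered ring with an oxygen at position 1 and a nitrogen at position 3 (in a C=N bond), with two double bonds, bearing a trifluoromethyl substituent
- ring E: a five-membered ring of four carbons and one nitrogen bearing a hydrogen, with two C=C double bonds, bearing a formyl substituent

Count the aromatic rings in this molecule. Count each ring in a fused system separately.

Ring A is fully conjugated (every ring atom contributes a p orbital); 3 ring double bonds give 6 π electrons. Since 6 = 4n+2 (n=1), ring A is aromatic (benzene ring).
Ring B has one sp³ carbon, so it is not fully conjugated — not aromatic (cyclopentene ring).
Ring C has two sp³ carbons, so it is not fully conjugated — not aromatic (2,3-dihydrofuran).
Ring D is planar and fully conjugated; 2 ring double bonds (4 π electrons) plus a heteroatom lone pair (2) give 6 π electrons. Since 6 = 4n+2 (n=1), ring D is aromatic (oxazole).
Ring E has a continuous p-orbital overlap around the ring; 2 ring double bonds (4 π electrons) plus a heteroatom lone pair (2) give 6 π electrons. That satisfies 4n+2 with n=1, so ring E is aromatic (pyrrole).
Aromatic: A, D, E. Total: 3.

3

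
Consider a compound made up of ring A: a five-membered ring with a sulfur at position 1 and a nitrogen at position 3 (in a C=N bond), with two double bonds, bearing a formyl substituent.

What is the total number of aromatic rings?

1

Ring A is fully conjugated (every ring atom contributes a p orbital); 2 ring double bonds (4 π electrons) plus a heteroatom lone pair (2) give 6 π electrons. 6 = 4(1)+2, so ring A is aromatic (thiazole).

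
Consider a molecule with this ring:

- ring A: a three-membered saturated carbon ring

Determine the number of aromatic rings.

0

Ring A has only sp³ atoms, so it is not fully conjugated — not aromatic (cyclopropane).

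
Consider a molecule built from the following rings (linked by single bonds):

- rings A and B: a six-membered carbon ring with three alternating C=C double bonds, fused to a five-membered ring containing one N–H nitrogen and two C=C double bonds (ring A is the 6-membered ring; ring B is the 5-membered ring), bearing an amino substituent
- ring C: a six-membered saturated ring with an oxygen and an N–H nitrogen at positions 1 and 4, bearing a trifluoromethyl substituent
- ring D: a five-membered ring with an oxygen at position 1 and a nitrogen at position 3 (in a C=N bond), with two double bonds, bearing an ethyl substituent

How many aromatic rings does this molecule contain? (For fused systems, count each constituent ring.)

3

Rings A and B form a fused bicyclic system (with one N–H) with 9 sp² atoms and 10 π electrons from ring double bonds plus a heteroatom lone pair. 10 = 4(2)+2, so the system is aromatic and both rings count as aromatic (indole).
Ring C has only sp³ atoms, so it is not fully conjugated — not aromatic (morpholine).
Ring D has a continuous p-orbital overlap around the ring; 2 ring double bonds (4 π electrons) plus a heteroatom lone pair (2) give 6 π electrons. That satisfies 4n+2 with n=1, so ring D is aromatic (oxazole).
Aromatic: A, B, D. Total: 3.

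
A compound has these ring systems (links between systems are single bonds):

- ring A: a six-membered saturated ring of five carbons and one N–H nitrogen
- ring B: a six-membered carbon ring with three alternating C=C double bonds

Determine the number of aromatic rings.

1

Ring A has only sp³ atoms, so it is not fully conjugated — not aromatic (piperidine).
Ring B has a continuous p-orbital overlap around the ring; 3 ring double bonds give 6 π electrons. That satisfies 4n+2 with n=1, so ring B is aromatic (benzene).
Aromatic: B. Total: 1.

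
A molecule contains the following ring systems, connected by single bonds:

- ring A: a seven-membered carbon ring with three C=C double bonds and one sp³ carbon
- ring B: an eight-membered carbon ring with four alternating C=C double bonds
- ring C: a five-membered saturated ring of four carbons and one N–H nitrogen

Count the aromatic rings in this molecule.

Ring A has one sp³ carbon, so it is not fully conjugated — not aromatic (cycloheptatriene).
Ring B has only sp² ring atoms; a planar conformation would have a fully conjugated π system of 8 electrons. But 8 = 4(2), which is 4n not 4n+2, so ring B is not aromatic (cyclooctatetraene) — cyclooctatetraene distorts into a non-planar tub to avoid antiaromaticity.
Ring C has only sp³ atoms, so it is not fully conjugated — not aromatic (pyrrolidine).
No ring is aromatic. Total: 0.

0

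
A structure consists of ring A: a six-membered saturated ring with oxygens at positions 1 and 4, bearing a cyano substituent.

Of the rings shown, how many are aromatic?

0

Ring A has only sp³ atoms, so it is not fully conjugated — not aromatic (1,4-dioxane).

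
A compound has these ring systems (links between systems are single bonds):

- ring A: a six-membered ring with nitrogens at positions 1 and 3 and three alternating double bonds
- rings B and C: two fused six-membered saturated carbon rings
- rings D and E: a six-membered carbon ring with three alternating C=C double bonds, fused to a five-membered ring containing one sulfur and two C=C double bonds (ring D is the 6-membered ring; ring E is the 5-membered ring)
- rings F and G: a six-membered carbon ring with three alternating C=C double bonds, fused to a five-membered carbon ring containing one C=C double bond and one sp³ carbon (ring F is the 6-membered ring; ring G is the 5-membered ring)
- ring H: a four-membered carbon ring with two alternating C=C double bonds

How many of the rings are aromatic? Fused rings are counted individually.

4

Ring A is planar and fully conjugated; 3 ring double bonds give 6 π electrons. That satisfies 4n+2 with n=1, so ring A is aromatic (pyrimidine).
Ring B has only sp³ atoms, so it is not fully conjugated — not aromatic (cyclohexane ring).
Ring C has only sp³ atoms, so it is not fully conjugated — not aromatic (cyclohexane ring).
Rings D and E form a fused bicyclic system (with one sulfur) with 9 sp² atoms and 10 π electrons from ring double bonds plus a heteroatom lone pair. 10 = 4(2)+2, so the system is aromatic and both rings count as aromatic (benzothiophene).
Ring F is fully conjugated (every ring atom contributes a p orbital); 3 ring double bonds give 6 π electrons. 6 = 4(1)+2, so ring F is aromatic (benzene ring).
Ring G has one sp³ carbon, so it is not fully conjugated — not aromatic (cyclopentene ring).
Ring H has only sp² ring atoms; a planar conformation would have a fully conjugated π system of 4 electrons. But 4 = 4(1), which is 4n not 4n+2, so ring H is not aromatic (cyclobutadiene) — cyclobutadiene is antiaromatic and distorts to a rectangle.
Aromatic: A, D, E, F. Total: 4.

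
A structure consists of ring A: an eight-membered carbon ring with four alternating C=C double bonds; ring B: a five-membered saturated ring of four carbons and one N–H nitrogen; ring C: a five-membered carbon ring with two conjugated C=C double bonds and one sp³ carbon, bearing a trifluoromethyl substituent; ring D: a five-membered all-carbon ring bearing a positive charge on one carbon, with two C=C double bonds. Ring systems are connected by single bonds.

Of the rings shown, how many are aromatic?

Ring A has only sp² ring atoms; a planar conformation would have a fully conjugated π system of 8 electrons. But 8 = 4(2), which is 4n not 4n+2, so ring A is not aromatic (cyclooctatetraene) — cyclooctatetraene distorts into a non-planar tub to avoid antiaromaticity.
Ring B has only sp³ atoms, so it is not fully conjugated — not aromatic (pyrrolidine).
Ring C has one sp³ carbon, so it is not fully conjugated — not aromatic (cyclopentadiene).
Ring D has only sp² ring atoms; a planar conformation would have a fully conjugated π system of 4 electrons. But 4 = 4(1), which is 4n not 4n+2, so ring D is not aromatic (cyclopentadienyl cation).
No ring is aromatic. Total: 0.

0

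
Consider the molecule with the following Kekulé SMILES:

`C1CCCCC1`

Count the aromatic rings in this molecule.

0

The SMILES encodes a six-membered saturated carbon ring.
The 6-membered ring has only sp³ atoms, so it is not fully conjugated — not aromatic (cyclohexane).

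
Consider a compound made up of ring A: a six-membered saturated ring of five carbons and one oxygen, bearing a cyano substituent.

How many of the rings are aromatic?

Ring A has only sp³ atoms, so it is not fully conjugated — not aromatic (tetrahydropyran).

0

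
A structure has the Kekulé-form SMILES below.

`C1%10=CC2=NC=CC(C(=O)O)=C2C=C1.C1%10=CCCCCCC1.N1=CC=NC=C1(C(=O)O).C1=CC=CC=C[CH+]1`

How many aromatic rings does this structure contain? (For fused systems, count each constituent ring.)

4

The SMILES encodes two fused six-membered rings, each with three alternating double bonds; one ring is all carbon and the other has one ring nitrogen; an eight-membered carbon ring with one C=C double bond; a six-membered ring with nitrogens at positions 1 and 4 and three alternating double bonds; a seven-membered all-carbon ring bearing a positive charge on one carbon, with three C=C double bonds.
The fused 6/6-membered bicyclic (with one nitrogen) is a single π system with 10 sp² atoms and 10 π electrons from ring double bonds. 10 = 4(2)+2, so the system is aromatic and both rings count as aromatic (quinoline).
The 8-membered ring has six sp³ carbons, so it is not fully conjugated — not aromatic (cyclooctene).
The 6-membered ring with two nitrogens (1,4) is fully conjugated (every ring atom contributes a p orbital); 3 ring double bonds give 6 π electrons. That satisfies 4n+2 with n=1, so it is aromatic (pyrazine).
The 7-membered ring has a continuous p-orbital overlap around the ring; 3 ring double bonds (6 π electrons) plus the carbocation's empty p orbital (0, but keeps the ring conjugated) give 6 π electrons. 6 = 4(1)+2, so it is aromatic (tropylium cation).
4 of the 5 rings are aromatic. Total: 4.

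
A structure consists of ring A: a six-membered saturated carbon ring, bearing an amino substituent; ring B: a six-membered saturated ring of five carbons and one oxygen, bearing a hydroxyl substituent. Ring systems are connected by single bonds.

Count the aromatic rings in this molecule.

0

Ring A has only sp³ atoms, so it is not fully conjugated — not aromatic (cyclohexane).
Ring B has only sp³ atoms, so it is not fully conjugated — not aromatic (tetrahydropyran).
No ring is aromatic. Total: 0.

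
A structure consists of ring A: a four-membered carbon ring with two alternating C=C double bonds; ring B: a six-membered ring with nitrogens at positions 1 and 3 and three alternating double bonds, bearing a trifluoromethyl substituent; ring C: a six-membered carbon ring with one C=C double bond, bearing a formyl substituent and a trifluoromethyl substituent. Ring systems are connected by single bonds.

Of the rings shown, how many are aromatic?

1

Ring A has only sp² ring atoms; a planar conformation would have a fully conjugated π system of 4 electrons. But 4 = 4(1), which is 4n not 4n+2, so ring A is not aromatic (cyclobutadiene) — cyclobutadiene is antiaromatic and distorts to a rectangle.
Ring B is planar and fully conjugated; 3 ring double bonds give 6 π electrons. Since 6 = 4n+2 (n=1), ring B is aromatic (pyrimidine).
Ring C has four sp³ carbons, so it is not fully conjugated — not aromatic (cyclohexene).
Aromatic: B. Total: 1.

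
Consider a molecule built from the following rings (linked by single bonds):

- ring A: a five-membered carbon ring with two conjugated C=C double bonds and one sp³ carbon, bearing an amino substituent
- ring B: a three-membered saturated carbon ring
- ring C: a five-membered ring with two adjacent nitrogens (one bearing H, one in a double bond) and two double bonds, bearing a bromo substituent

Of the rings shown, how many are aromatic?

Ring A has one sp³ carbon, so it is not fully conjugated — not aromatic (cyclopentadiene).
Ring B has only sp³ atoms, so it is not fully conjugated — not aromatic (cyclopropane).
Ring C is planar and fully conjugated; 2 ring double bonds (4 π electrons) plus a heteroatom lone pair (2) give 6 π electrons. Since 6 = 4n+2 (n=1), ring C is aromatic (pyrazole).
Aromatic: C. Total: 1.

1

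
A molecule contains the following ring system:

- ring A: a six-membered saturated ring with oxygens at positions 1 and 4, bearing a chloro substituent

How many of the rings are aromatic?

0

Ring A has only sp³ atoms, so it is not fully conjugated — not aromatic (1,4-dioxane).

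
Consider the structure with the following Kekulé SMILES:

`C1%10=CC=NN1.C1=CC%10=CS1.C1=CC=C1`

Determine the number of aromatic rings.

2

The SMILES encodes a five-membered ring with two adjacent nitrogens (one bearing H, one in a double bond) and two double bonds; a five-membered ring of four carbons and one sulfur, with two C=C double bonds; a four-membered carbon ring with two alternating C=C double bonds.
The 5-membered ring with two adjacent nitrogens (one N–H, one =N–) is fully conjugated (every ring atom contributes a p orbital); 2 ring double bonds (4 π electrons) plus a heteroatom lone pair (2) give 6 π electrons. 6 = 4(1)+2, so it is aromatic (pyrazole).
The 5-membered ring with one sulfur is planar and fully conjugated; 2 ring double bonds (4 π electrons) plus a heteroatom lone pair (2) give 6 π electrons. 6 = 4(1)+2, so it is aromatic (thiophene).
The 4-membered ring has only sp² ring atoms; a planar conformation would have a fully conjugated π system of 4 electrons. But 4 = 4(1), which is 4n not 4n+2, so it is not aromatic (cyclobutadiene) — cyclobutadiene is antiaromatic and distorts to a rectangle.
2 of the 3 rings are aromatic. Total: 2.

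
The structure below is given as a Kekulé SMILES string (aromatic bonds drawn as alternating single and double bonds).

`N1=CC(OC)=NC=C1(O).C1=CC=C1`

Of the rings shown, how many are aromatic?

1

The SMILES encodes a six-membered ring with nitrogens at positions 1 and 4 and three alternating double bonds; a four-membered carbon ring with two alternating C=C double bonds.
The 6-membered ring with two nitrogens (1,4) is planar and fully conjugated; 3 ring double bonds give 6 π electrons. That satisfies 4n+2 with n=1, so it is aromatic (pyrazine).
The 4-membered ring has only sp² ring atoms; a planar conformation would have a fully conjugated π system of 4 electrons. But 4 = 4(1), which is 4n not 4n+2, so it is not aromatic (cyclobutadiene) — cyclobutadiene is antiaromatic and distorts to a rectangle.
1 of the 2 rings is aromatic. Total: 1.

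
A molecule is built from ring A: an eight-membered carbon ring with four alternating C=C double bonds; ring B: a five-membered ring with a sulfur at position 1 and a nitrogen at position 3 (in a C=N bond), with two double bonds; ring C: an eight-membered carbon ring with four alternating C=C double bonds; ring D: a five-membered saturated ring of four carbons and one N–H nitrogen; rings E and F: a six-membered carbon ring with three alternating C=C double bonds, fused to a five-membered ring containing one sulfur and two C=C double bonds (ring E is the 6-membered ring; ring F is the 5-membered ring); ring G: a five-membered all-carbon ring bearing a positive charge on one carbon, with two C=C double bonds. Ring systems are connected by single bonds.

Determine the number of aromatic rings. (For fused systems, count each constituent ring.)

3

Ring A has only sp² ring atoms; a planar conformation would have a fully conjugated π system of 8 electrons. But 8 = 4(2), which is 4n not 4n+2, so ring A is not aromatic (cyclooctatetraene) — cyclooctatetraene distorts into a non-planar tub to avoid antiaromaticity.
Ring B is fully conjugated (every ring atom contributes a p orbital); 2 ring double bonds (4 π electrons) plus a heteroatom lone pair (2) give 6 π electrons. 6 = 4(1)+2, so ring B is aromatic (thiazole).
Ring C has only sp² ring atoms; a planar conformation would have a fully conjugated π system of 8 electrons. But 8 = 4(2), which is 4n not 4n+2, so ring C is not aromatic (cyclooctatetraene) — cyclooctatetraene distorts into a non-planar tub to avoid antiaromaticity.
Ring D has only sp³ atoms, so it is not fully conjugated — not aromatic (pyrrolidine).
Rings E and F form a fused bicyclic system (with one sulfur) with 9 sp² atoms and 10 π electrons from ring double bonds plus a heteroatom lone pair. 10 = 4(2)+2, so the system is aromatic and both rings count as aromatic (benzothiophene).
Ring G has only sp² ring atoms; a planar conformation would have a fully conjugated π system of 4 electrons. But 4 = 4(1), which is 4n not 4n+2, so ring G is not aromatic (cyclopentadienyl cation).
Aromatic: B, E, F. Total: 3.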